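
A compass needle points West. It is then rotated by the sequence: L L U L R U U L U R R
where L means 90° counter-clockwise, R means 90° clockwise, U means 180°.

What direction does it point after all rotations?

Start: West
  L (left (90° counter-clockwise)) -> South
  L (left (90° counter-clockwise)) -> East
  U (U-turn (180°)) -> West
  L (left (90° counter-clockwise)) -> South
  R (right (90° clockwise)) -> West
  U (U-turn (180°)) -> East
  U (U-turn (180°)) -> West
  L (left (90° counter-clockwise)) -> South
  U (U-turn (180°)) -> North
  R (right (90° clockwise)) -> East
  R (right (90° clockwise)) -> South
Final: South

Answer: Final heading: South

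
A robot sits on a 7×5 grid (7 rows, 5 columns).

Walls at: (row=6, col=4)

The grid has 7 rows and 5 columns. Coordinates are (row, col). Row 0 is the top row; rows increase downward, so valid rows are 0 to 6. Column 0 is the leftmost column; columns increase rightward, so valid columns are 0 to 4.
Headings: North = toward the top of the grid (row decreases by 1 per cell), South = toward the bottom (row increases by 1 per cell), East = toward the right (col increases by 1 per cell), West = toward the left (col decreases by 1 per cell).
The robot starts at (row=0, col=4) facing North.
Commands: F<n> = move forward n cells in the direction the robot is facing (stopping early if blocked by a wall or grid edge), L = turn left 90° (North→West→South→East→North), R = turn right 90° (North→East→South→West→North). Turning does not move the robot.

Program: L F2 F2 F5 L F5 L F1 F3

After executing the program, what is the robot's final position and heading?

Answer: Final position: (row=5, col=4), facing East

Derivation:
Start: (row=0, col=4), facing North
  L: turn left, now facing West
  F2: move forward 2, now at (row=0, col=2)
  F2: move forward 2, now at (row=0, col=0)
  F5: move forward 0/5 (blocked), now at (row=0, col=0)
  L: turn left, now facing South
  F5: move forward 5, now at (row=5, col=0)
  L: turn left, now facing East
  F1: move forward 1, now at (row=5, col=1)
  F3: move forward 3, now at (row=5, col=4)
Final: (row=5, col=4), facing East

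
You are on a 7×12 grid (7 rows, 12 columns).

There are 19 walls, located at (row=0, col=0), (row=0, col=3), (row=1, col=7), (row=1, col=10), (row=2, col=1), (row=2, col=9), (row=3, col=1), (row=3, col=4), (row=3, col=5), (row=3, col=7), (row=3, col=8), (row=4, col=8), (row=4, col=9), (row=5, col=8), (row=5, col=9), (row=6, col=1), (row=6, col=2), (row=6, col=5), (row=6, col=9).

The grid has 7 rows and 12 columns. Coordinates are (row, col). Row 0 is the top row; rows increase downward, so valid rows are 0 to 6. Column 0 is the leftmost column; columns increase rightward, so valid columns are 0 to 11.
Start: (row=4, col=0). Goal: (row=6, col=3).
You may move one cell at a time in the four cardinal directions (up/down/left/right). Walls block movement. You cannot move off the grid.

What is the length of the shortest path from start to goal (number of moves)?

BFS from (row=4, col=0) until reaching (row=6, col=3):
  Distance 0: (row=4, col=0)
  Distance 1: (row=3, col=0), (row=4, col=1), (row=5, col=0)
  Distance 2: (row=2, col=0), (row=4, col=2), (row=5, col=1), (row=6, col=0)
  Distance 3: (row=1, col=0), (row=3, col=2), (row=4, col=3), (row=5, col=2)
  Distance 4: (row=1, col=1), (row=2, col=2), (row=3, col=3), (row=4, col=4), (row=5, col=3)
  Distance 5: (row=0, col=1), (row=1, col=2), (row=2, col=3), (row=4, col=5), (row=5, col=4), (row=6, col=3)  <- goal reached here
One shortest path (5 moves): (row=4, col=0) -> (row=4, col=1) -> (row=4, col=2) -> (row=4, col=3) -> (row=5, col=3) -> (row=6, col=3)

Answer: Shortest path length: 5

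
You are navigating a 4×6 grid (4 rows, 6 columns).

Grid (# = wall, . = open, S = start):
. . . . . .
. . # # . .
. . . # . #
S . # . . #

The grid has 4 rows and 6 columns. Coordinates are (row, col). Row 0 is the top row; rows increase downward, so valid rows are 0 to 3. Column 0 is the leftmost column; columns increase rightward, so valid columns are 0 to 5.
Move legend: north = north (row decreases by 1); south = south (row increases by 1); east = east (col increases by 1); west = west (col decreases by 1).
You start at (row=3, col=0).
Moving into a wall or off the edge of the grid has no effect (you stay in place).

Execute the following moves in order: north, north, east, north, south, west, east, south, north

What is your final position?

Start: (row=3, col=0)
  north (north): (row=3, col=0) -> (row=2, col=0)
  north (north): (row=2, col=0) -> (row=1, col=0)
  east (east): (row=1, col=0) -> (row=1, col=1)
  north (north): (row=1, col=1) -> (row=0, col=1)
  south (south): (row=0, col=1) -> (row=1, col=1)
  west (west): (row=1, col=1) -> (row=1, col=0)
  east (east): (row=1, col=0) -> (row=1, col=1)
  south (south): (row=1, col=1) -> (row=2, col=1)
  north (north): (row=2, col=1) -> (row=1, col=1)
Final: (row=1, col=1)

Answer: Final position: (row=1, col=1)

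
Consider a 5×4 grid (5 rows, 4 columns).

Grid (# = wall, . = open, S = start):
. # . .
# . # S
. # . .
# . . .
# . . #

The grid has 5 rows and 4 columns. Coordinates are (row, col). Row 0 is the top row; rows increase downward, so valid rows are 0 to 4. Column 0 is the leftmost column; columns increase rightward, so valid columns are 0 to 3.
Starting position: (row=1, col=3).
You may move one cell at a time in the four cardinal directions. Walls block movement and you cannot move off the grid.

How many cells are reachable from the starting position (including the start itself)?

BFS flood-fill from (row=1, col=3):
  Distance 0: (row=1, col=3)
  Distance 1: (row=0, col=3), (row=2, col=3)
  Distance 2: (row=0, col=2), (row=2, col=2), (row=3, col=3)
  Distance 3: (row=3, col=2)
  Distance 4: (row=3, col=1), (row=4, col=2)
  Distance 5: (row=4, col=1)
Total reachable: 10 (grid has 13 open cells total)

Answer: Reachable cells: 10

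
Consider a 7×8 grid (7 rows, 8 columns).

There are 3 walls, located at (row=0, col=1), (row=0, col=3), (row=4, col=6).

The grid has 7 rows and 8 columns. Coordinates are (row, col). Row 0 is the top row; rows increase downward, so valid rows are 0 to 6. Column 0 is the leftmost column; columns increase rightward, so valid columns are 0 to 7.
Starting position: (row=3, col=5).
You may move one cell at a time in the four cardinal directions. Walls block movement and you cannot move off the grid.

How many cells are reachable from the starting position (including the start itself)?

BFS flood-fill from (row=3, col=5):
  Distance 0: (row=3, col=5)
  Distance 1: (row=2, col=5), (row=3, col=4), (row=3, col=6), (row=4, col=5)
  Distance 2: (row=1, col=5), (row=2, col=4), (row=2, col=6), (row=3, col=3), (row=3, col=7), (row=4, col=4), (row=5, col=5)
  Distance 3: (row=0, col=5), (row=1, col=4), (row=1, col=6), (row=2, col=3), (row=2, col=7), (row=3, col=2), (row=4, col=3), (row=4, col=7), (row=5, col=4), (row=5, col=6), (row=6, col=5)
  Distance 4: (row=0, col=4), (row=0, col=6), (row=1, col=3), (row=1, col=7), (row=2, col=2), (row=3, col=1), (row=4, col=2), (row=5, col=3), (row=5, col=7), (row=6, col=4), (row=6, col=6)
  Distance 5: (row=0, col=7), (row=1, col=2), (row=2, col=1), (row=3, col=0), (row=4, col=1), (row=5, col=2), (row=6, col=3), (row=6, col=7)
  Distance 6: (row=0, col=2), (row=1, col=1), (row=2, col=0), (row=4, col=0), (row=5, col=1), (row=6, col=2)
  Distance 7: (row=1, col=0), (row=5, col=0), (row=6, col=1)
  Distance 8: (row=0, col=0), (row=6, col=0)
Total reachable: 53 (grid has 53 open cells total)

Answer: Reachable cells: 53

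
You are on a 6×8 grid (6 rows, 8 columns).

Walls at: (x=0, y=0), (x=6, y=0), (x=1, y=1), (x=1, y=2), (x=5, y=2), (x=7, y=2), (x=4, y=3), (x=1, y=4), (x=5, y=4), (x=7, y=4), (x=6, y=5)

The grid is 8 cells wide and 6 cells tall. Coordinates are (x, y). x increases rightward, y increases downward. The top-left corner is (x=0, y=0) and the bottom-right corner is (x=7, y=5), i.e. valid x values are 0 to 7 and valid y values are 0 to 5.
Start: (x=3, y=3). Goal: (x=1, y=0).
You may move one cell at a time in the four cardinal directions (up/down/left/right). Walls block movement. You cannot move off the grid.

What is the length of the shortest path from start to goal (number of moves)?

Answer: Shortest path length: 5

Derivation:
BFS from (x=3, y=3) until reaching (x=1, y=0):
  Distance 0: (x=3, y=3)
  Distance 1: (x=3, y=2), (x=2, y=3), (x=3, y=4)
  Distance 2: (x=3, y=1), (x=2, y=2), (x=4, y=2), (x=1, y=3), (x=2, y=4), (x=4, y=4), (x=3, y=5)
  Distance 3: (x=3, y=0), (x=2, y=1), (x=4, y=1), (x=0, y=3), (x=2, y=5), (x=4, y=5)
  Distance 4: (x=2, y=0), (x=4, y=0), (x=5, y=1), (x=0, y=2), (x=0, y=4), (x=1, y=5), (x=5, y=5)
  Distance 5: (x=1, y=0), (x=5, y=0), (x=0, y=1), (x=6, y=1), (x=0, y=5)  <- goal reached here
One shortest path (5 moves): (x=3, y=3) -> (x=2, y=3) -> (x=2, y=2) -> (x=2, y=1) -> (x=2, y=0) -> (x=1, y=0)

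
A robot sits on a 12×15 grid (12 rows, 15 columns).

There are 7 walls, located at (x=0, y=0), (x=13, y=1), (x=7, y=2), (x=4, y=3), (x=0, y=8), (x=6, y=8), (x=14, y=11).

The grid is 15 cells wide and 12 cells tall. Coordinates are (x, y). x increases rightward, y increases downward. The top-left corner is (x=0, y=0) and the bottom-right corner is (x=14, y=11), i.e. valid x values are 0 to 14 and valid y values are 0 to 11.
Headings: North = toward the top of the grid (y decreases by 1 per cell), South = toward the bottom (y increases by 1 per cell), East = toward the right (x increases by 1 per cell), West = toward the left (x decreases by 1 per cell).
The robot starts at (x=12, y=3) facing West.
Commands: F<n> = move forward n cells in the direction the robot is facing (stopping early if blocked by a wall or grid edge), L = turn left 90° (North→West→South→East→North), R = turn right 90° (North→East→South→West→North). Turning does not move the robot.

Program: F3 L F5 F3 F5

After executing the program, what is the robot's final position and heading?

Start: (x=12, y=3), facing West
  F3: move forward 3, now at (x=9, y=3)
  L: turn left, now facing South
  F5: move forward 5, now at (x=9, y=8)
  F3: move forward 3, now at (x=9, y=11)
  F5: move forward 0/5 (blocked), now at (x=9, y=11)
Final: (x=9, y=11), facing South

Answer: Final position: (x=9, y=11), facing South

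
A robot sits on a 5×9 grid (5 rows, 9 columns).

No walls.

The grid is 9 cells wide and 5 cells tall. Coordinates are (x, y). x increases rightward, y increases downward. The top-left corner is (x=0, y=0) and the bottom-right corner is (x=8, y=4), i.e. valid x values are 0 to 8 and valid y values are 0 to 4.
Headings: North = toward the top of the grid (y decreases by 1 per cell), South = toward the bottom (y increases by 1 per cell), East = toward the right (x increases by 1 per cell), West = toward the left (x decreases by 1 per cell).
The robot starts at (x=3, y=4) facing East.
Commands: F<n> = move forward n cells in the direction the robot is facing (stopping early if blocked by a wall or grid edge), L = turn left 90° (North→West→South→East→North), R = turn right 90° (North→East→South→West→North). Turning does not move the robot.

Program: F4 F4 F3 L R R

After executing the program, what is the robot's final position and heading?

Answer: Final position: (x=8, y=4), facing South

Derivation:
Start: (x=3, y=4), facing East
  F4: move forward 4, now at (x=7, y=4)
  F4: move forward 1/4 (blocked), now at (x=8, y=4)
  F3: move forward 0/3 (blocked), now at (x=8, y=4)
  L: turn left, now facing North
  R: turn right, now facing East
  R: turn right, now facing South
Final: (x=8, y=4), facing South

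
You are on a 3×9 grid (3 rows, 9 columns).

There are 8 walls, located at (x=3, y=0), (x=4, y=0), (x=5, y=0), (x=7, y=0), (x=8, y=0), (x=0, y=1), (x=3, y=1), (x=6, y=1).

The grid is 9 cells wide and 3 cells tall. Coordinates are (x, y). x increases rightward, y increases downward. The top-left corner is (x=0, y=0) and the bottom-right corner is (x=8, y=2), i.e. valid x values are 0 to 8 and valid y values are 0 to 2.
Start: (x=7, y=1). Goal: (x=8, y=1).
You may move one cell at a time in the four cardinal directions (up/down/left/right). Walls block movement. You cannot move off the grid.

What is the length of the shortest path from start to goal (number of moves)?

BFS from (x=7, y=1) until reaching (x=8, y=1):
  Distance 0: (x=7, y=1)
  Distance 1: (x=8, y=1), (x=7, y=2)  <- goal reached here
One shortest path (1 moves): (x=7, y=1) -> (x=8, y=1)

Answer: Shortest path length: 1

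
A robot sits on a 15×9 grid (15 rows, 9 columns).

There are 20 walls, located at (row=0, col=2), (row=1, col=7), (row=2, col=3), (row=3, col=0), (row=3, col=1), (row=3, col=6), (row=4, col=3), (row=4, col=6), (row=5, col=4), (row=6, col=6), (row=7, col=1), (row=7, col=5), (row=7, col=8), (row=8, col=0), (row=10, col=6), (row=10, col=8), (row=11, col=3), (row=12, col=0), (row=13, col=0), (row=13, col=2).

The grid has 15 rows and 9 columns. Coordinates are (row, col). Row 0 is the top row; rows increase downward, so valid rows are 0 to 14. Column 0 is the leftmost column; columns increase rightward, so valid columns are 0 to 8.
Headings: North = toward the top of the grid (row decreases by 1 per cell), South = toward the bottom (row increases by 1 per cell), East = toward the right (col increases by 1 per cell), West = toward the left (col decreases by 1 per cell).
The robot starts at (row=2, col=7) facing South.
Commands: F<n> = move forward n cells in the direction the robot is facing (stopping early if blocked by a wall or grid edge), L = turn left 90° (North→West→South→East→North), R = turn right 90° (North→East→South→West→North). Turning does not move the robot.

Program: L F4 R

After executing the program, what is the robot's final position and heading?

Start: (row=2, col=7), facing South
  L: turn left, now facing East
  F4: move forward 1/4 (blocked), now at (row=2, col=8)
  R: turn right, now facing South
Final: (row=2, col=8), facing South

Answer: Final position: (row=2, col=8), facing South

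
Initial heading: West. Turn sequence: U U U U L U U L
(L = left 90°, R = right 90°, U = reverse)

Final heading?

Start: West
  U (U-turn (180°)) -> East
  U (U-turn (180°)) -> West
  U (U-turn (180°)) -> East
  U (U-turn (180°)) -> West
  L (left (90° counter-clockwise)) -> South
  U (U-turn (180°)) -> North
  U (U-turn (180°)) -> South
  L (left (90° counter-clockwise)) -> East
Final: East

Answer: Final heading: East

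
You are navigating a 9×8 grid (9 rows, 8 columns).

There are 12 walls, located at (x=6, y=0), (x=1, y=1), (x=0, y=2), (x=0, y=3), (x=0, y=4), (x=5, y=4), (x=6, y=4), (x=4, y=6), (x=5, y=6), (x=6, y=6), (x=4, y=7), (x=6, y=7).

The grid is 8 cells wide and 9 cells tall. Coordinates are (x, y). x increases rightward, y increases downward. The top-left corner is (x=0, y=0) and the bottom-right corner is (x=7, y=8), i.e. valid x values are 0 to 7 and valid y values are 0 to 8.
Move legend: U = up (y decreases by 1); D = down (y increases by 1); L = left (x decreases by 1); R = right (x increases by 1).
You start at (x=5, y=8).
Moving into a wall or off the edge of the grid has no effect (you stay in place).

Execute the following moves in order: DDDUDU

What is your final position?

Start: (x=5, y=8)
  [×3]D (down): blocked, stay at (x=5, y=8)
  U (up): (x=5, y=8) -> (x=5, y=7)
  D (down): (x=5, y=7) -> (x=5, y=8)
  U (up): (x=5, y=8) -> (x=5, y=7)
Final: (x=5, y=7)

Answer: Final position: (x=5, y=7)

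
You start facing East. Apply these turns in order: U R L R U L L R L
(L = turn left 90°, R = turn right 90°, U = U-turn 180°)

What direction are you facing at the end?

Start: East
  U (U-turn (180°)) -> West
  R (right (90° clockwise)) -> North
  L (left (90° counter-clockwise)) -> West
  R (right (90° clockwise)) -> North
  U (U-turn (180°)) -> South
  L (left (90° counter-clockwise)) -> East
  L (left (90° counter-clockwise)) -> North
  R (right (90° clockwise)) -> East
  L (left (90° counter-clockwise)) -> North
Final: North

Answer: Final heading: North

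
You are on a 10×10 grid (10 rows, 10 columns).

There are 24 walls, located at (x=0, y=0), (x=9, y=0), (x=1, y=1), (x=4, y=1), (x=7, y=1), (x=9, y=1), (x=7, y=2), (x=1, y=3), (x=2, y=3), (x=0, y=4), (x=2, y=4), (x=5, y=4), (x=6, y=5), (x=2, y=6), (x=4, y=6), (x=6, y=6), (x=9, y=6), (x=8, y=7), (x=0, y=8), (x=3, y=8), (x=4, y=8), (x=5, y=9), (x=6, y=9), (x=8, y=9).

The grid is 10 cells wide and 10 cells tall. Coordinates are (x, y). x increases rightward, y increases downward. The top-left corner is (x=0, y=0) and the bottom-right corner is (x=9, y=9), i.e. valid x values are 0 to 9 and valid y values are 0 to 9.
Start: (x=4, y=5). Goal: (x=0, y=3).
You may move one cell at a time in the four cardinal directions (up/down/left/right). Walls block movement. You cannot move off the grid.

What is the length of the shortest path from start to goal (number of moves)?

Answer: Shortest path length: 8

Derivation:
BFS from (x=4, y=5) until reaching (x=0, y=3):
  Distance 0: (x=4, y=5)
  Distance 1: (x=4, y=4), (x=3, y=5), (x=5, y=5)
  Distance 2: (x=4, y=3), (x=3, y=4), (x=2, y=5), (x=3, y=6), (x=5, y=6)
  Distance 3: (x=4, y=2), (x=3, y=3), (x=5, y=3), (x=1, y=5), (x=3, y=7), (x=5, y=7)
  Distance 4: (x=3, y=2), (x=5, y=2), (x=6, y=3), (x=1, y=4), (x=0, y=5), (x=1, y=6), (x=2, y=7), (x=4, y=7), (x=6, y=7), (x=5, y=8)
  Distance 5: (x=3, y=1), (x=5, y=1), (x=2, y=2), (x=6, y=2), (x=7, y=3), (x=6, y=4), (x=0, y=6), (x=1, y=7), (x=7, y=7), (x=2, y=8), (x=6, y=8)
  Distance 6: (x=3, y=0), (x=5, y=0), (x=2, y=1), (x=6, y=1), (x=1, y=2), (x=8, y=3), (x=7, y=4), (x=7, y=6), (x=0, y=7), (x=1, y=8), (x=7, y=8), (x=2, y=9)
  Distance 7: (x=2, y=0), (x=4, y=0), (x=6, y=0), (x=0, y=2), (x=8, y=2), (x=9, y=3), (x=8, y=4), (x=7, y=5), (x=8, y=6), (x=8, y=8), (x=1, y=9), (x=3, y=9), (x=7, y=9)
  Distance 8: (x=1, y=0), (x=7, y=0), (x=0, y=1), (x=8, y=1), (x=9, y=2), (x=0, y=3), (x=9, y=4), (x=8, y=5), (x=9, y=8), (x=0, y=9), (x=4, y=9)  <- goal reached here
One shortest path (8 moves): (x=4, y=5) -> (x=3, y=5) -> (x=3, y=4) -> (x=3, y=3) -> (x=3, y=2) -> (x=2, y=2) -> (x=1, y=2) -> (x=0, y=2) -> (x=0, y=3)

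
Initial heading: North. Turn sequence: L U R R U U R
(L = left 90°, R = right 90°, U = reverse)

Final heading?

Answer: Final heading: North

Derivation:
Start: North
  L (left (90° counter-clockwise)) -> West
  U (U-turn (180°)) -> East
  R (right (90° clockwise)) -> South
  R (right (90° clockwise)) -> West
  U (U-turn (180°)) -> East
  U (U-turn (180°)) -> West
  R (right (90° clockwise)) -> North
Final: North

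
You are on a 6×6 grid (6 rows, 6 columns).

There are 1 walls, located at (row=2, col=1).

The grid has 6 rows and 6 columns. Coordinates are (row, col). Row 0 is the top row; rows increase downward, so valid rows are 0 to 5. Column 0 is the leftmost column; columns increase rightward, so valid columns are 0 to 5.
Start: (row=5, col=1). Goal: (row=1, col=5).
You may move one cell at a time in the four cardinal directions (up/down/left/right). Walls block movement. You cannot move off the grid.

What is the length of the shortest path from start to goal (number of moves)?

BFS from (row=5, col=1) until reaching (row=1, col=5):
  Distance 0: (row=5, col=1)
  Distance 1: (row=4, col=1), (row=5, col=0), (row=5, col=2)
  Distance 2: (row=3, col=1), (row=4, col=0), (row=4, col=2), (row=5, col=3)
  Distance 3: (row=3, col=0), (row=3, col=2), (row=4, col=3), (row=5, col=4)
  Distance 4: (row=2, col=0), (row=2, col=2), (row=3, col=3), (row=4, col=4), (row=5, col=5)
  Distance 5: (row=1, col=0), (row=1, col=2), (row=2, col=3), (row=3, col=4), (row=4, col=5)
  Distance 6: (row=0, col=0), (row=0, col=2), (row=1, col=1), (row=1, col=3), (row=2, col=4), (row=3, col=5)
  Distance 7: (row=0, col=1), (row=0, col=3), (row=1, col=4), (row=2, col=5)
  Distance 8: (row=0, col=4), (row=1, col=5)  <- goal reached here
One shortest path (8 moves): (row=5, col=1) -> (row=5, col=2) -> (row=5, col=3) -> (row=5, col=4) -> (row=5, col=5) -> (row=4, col=5) -> (row=3, col=5) -> (row=2, col=5) -> (row=1, col=5)

Answer: Shortest path length: 8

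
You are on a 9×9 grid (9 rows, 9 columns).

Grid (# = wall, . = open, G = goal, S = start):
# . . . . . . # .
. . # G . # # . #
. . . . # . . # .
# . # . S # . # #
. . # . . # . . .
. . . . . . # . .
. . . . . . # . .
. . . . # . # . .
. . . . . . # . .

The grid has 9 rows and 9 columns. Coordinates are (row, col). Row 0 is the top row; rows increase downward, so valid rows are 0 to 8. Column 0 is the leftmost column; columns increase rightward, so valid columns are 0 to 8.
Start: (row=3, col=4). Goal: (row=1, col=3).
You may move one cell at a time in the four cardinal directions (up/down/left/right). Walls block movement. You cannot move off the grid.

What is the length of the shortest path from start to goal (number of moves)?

BFS from (row=3, col=4) until reaching (row=1, col=3):
  Distance 0: (row=3, col=4)
  Distance 1: (row=3, col=3), (row=4, col=4)
  Distance 2: (row=2, col=3), (row=4, col=3), (row=5, col=4)
  Distance 3: (row=1, col=3), (row=2, col=2), (row=5, col=3), (row=5, col=5), (row=6, col=4)  <- goal reached here
One shortest path (3 moves): (row=3, col=4) -> (row=3, col=3) -> (row=2, col=3) -> (row=1, col=3)

Answer: Shortest path length: 3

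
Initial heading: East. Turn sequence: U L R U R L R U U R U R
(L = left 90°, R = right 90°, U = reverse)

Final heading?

Answer: Final heading: South

Derivation:
Start: East
  U (U-turn (180°)) -> West
  L (left (90° counter-clockwise)) -> South
  R (right (90° clockwise)) -> West
  U (U-turn (180°)) -> East
  R (right (90° clockwise)) -> South
  L (left (90° counter-clockwise)) -> East
  R (right (90° clockwise)) -> South
  U (U-turn (180°)) -> North
  U (U-turn (180°)) -> South
  R (right (90° clockwise)) -> West
  U (U-turn (180°)) -> East
  R (right (90° clockwise)) -> South
Final: South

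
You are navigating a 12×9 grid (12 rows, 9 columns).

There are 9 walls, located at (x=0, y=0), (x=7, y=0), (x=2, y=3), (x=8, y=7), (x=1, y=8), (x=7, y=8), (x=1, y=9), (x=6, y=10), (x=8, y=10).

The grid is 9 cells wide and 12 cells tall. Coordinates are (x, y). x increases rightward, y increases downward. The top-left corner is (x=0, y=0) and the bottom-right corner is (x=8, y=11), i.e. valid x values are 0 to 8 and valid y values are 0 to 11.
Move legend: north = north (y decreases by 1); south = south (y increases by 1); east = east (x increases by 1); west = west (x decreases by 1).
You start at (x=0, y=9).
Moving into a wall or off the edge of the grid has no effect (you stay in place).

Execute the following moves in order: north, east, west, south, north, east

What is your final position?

Start: (x=0, y=9)
  north (north): (x=0, y=9) -> (x=0, y=8)
  east (east): blocked, stay at (x=0, y=8)
  west (west): blocked, stay at (x=0, y=8)
  south (south): (x=0, y=8) -> (x=0, y=9)
  north (north): (x=0, y=9) -> (x=0, y=8)
  east (east): blocked, stay at (x=0, y=8)
Final: (x=0, y=8)

Answer: Final position: (x=0, y=8)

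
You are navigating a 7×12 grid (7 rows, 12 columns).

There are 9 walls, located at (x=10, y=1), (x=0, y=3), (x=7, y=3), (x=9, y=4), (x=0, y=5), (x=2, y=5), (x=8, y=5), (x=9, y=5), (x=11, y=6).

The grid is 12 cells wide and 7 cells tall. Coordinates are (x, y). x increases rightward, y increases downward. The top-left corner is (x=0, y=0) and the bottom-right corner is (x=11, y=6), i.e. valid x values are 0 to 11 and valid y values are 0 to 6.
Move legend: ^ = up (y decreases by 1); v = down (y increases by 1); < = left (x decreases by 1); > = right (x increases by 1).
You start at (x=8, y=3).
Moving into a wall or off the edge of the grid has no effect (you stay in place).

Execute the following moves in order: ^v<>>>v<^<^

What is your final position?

Start: (x=8, y=3)
  ^ (up): (x=8, y=3) -> (x=8, y=2)
  v (down): (x=8, y=2) -> (x=8, y=3)
  < (left): blocked, stay at (x=8, y=3)
  > (right): (x=8, y=3) -> (x=9, y=3)
  > (right): (x=9, y=3) -> (x=10, y=3)
  > (right): (x=10, y=3) -> (x=11, y=3)
  v (down): (x=11, y=3) -> (x=11, y=4)
  < (left): (x=11, y=4) -> (x=10, y=4)
  ^ (up): (x=10, y=4) -> (x=10, y=3)
  < (left): (x=10, y=3) -> (x=9, y=3)
  ^ (up): (x=9, y=3) -> (x=9, y=2)
Final: (x=9, y=2)

Answer: Final position: (x=9, y=2)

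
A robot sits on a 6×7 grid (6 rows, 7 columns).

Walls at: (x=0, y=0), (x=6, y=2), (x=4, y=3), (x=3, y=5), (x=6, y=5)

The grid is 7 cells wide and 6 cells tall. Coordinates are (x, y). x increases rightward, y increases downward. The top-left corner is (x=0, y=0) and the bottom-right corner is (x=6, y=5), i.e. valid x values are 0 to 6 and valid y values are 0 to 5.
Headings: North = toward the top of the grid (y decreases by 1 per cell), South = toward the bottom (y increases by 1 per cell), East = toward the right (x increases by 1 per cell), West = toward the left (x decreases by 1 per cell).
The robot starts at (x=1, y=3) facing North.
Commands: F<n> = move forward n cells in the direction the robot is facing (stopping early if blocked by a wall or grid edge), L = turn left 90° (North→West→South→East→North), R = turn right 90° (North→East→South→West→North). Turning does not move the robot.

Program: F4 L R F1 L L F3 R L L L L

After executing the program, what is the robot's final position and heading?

Start: (x=1, y=3), facing North
  F4: move forward 3/4 (blocked), now at (x=1, y=0)
  L: turn left, now facing West
  R: turn right, now facing North
  F1: move forward 0/1 (blocked), now at (x=1, y=0)
  L: turn left, now facing West
  L: turn left, now facing South
  F3: move forward 3, now at (x=1, y=3)
  R: turn right, now facing West
  L: turn left, now facing South
  L: turn left, now facing East
  L: turn left, now facing North
  L: turn left, now facing West
Final: (x=1, y=3), facing West

Answer: Final position: (x=1, y=3), facing West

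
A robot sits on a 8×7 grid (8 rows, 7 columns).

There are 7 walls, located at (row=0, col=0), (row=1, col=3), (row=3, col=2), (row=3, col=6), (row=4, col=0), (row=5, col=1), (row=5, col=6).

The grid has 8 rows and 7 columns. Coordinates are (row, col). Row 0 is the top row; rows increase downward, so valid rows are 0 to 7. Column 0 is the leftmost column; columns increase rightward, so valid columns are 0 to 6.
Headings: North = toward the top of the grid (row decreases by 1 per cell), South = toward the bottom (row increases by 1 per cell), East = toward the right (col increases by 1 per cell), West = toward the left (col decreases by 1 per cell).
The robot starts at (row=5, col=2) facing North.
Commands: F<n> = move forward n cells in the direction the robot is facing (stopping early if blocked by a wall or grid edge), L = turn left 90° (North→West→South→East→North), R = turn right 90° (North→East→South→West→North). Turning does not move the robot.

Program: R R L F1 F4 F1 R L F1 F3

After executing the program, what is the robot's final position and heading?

Answer: Final position: (row=5, col=5), facing East

Derivation:
Start: (row=5, col=2), facing North
  R: turn right, now facing East
  R: turn right, now facing South
  L: turn left, now facing East
  F1: move forward 1, now at (row=5, col=3)
  F4: move forward 2/4 (blocked), now at (row=5, col=5)
  F1: move forward 0/1 (blocked), now at (row=5, col=5)
  R: turn right, now facing South
  L: turn left, now facing East
  F1: move forward 0/1 (blocked), now at (row=5, col=5)
  F3: move forward 0/3 (blocked), now at (row=5, col=5)
Final: (row=5, col=5), facing East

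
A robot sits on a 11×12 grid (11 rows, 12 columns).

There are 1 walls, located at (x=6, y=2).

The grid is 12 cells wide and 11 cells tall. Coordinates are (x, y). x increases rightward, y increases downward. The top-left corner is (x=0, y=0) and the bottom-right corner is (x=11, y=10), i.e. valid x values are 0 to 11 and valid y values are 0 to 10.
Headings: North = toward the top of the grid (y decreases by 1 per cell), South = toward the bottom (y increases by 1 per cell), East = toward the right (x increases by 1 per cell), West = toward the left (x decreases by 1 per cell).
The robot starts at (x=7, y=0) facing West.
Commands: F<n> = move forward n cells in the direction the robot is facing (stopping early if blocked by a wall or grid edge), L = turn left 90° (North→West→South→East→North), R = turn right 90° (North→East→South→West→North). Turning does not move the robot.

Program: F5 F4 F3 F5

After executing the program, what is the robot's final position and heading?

Start: (x=7, y=0), facing West
  F5: move forward 5, now at (x=2, y=0)
  F4: move forward 2/4 (blocked), now at (x=0, y=0)
  F3: move forward 0/3 (blocked), now at (x=0, y=0)
  F5: move forward 0/5 (blocked), now at (x=0, y=0)
Final: (x=0, y=0), facing West

Answer: Final position: (x=0, y=0), facing West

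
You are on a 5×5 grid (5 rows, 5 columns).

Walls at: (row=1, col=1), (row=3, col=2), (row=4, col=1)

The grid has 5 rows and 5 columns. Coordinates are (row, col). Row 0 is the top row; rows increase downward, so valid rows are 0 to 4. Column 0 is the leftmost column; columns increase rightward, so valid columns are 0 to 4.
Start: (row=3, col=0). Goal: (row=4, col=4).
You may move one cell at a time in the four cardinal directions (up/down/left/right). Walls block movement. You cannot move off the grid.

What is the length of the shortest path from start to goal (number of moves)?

BFS from (row=3, col=0) until reaching (row=4, col=4):
  Distance 0: (row=3, col=0)
  Distance 1: (row=2, col=0), (row=3, col=1), (row=4, col=0)
  Distance 2: (row=1, col=0), (row=2, col=1)
  Distance 3: (row=0, col=0), (row=2, col=2)
  Distance 4: (row=0, col=1), (row=1, col=2), (row=2, col=3)
  Distance 5: (row=0, col=2), (row=1, col=3), (row=2, col=4), (row=3, col=3)
  Distance 6: (row=0, col=3), (row=1, col=4), (row=3, col=4), (row=4, col=3)
  Distance 7: (row=0, col=4), (row=4, col=2), (row=4, col=4)  <- goal reached here
One shortest path (7 moves): (row=3, col=0) -> (row=3, col=1) -> (row=2, col=1) -> (row=2, col=2) -> (row=2, col=3) -> (row=2, col=4) -> (row=3, col=4) -> (row=4, col=4)

Answer: Shortest path length: 7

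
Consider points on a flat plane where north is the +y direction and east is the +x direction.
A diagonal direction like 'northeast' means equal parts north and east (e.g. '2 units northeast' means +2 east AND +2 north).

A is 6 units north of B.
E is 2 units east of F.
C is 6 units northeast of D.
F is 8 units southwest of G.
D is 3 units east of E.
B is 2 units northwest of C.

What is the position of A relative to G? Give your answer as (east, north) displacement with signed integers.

Answer: A is at (east=1, north=6) relative to G.

Derivation:
Place G at the origin (east=0, north=0).
  F is 8 units southwest of G: delta (east=-8, north=-8); F at (east=-8, north=-8).
  E is 2 units east of F: delta (east=+2, north=+0); E at (east=-6, north=-8).
  D is 3 units east of E: delta (east=+3, north=+0); D at (east=-3, north=-8).
  C is 6 units northeast of D: delta (east=+6, north=+6); C at (east=3, north=-2).
  B is 2 units northwest of C: delta (east=-2, north=+2); B at (east=1, north=0).
  A is 6 units north of B: delta (east=+0, north=+6); A at (east=1, north=6).
Therefore A relative to G: (east=1, north=6).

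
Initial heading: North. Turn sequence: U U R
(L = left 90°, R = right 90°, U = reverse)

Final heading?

Start: North
  U (U-turn (180°)) -> South
  U (U-turn (180°)) -> North
  R (right (90° clockwise)) -> East
Final: East

Answer: Final heading: East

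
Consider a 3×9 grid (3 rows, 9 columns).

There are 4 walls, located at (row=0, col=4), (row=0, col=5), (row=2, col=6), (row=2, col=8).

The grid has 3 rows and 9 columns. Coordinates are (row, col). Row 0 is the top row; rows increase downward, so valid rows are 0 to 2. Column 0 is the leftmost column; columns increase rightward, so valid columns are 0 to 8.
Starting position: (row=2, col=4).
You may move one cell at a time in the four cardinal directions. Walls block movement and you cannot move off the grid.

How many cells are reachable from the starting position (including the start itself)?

Answer: Reachable cells: 23

Derivation:
BFS flood-fill from (row=2, col=4):
  Distance 0: (row=2, col=4)
  Distance 1: (row=1, col=4), (row=2, col=3), (row=2, col=5)
  Distance 2: (row=1, col=3), (row=1, col=5), (row=2, col=2)
  Distance 3: (row=0, col=3), (row=1, col=2), (row=1, col=6), (row=2, col=1)
  Distance 4: (row=0, col=2), (row=0, col=6), (row=1, col=1), (row=1, col=7), (row=2, col=0)
  Distance 5: (row=0, col=1), (row=0, col=7), (row=1, col=0), (row=1, col=8), (row=2, col=7)
  Distance 6: (row=0, col=0), (row=0, col=8)
Total reachable: 23 (grid has 23 open cells total)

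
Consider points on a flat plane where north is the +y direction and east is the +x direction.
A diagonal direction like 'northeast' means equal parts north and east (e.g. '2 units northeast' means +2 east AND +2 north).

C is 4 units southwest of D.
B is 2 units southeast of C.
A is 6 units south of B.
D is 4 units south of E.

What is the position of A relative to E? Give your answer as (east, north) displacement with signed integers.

Answer: A is at (east=-2, north=-16) relative to E.

Derivation:
Place E at the origin (east=0, north=0).
  D is 4 units south of E: delta (east=+0, north=-4); D at (east=0, north=-4).
  C is 4 units southwest of D: delta (east=-4, north=-4); C at (east=-4, north=-8).
  B is 2 units southeast of C: delta (east=+2, north=-2); B at (east=-2, north=-10).
  A is 6 units south of B: delta (east=+0, north=-6); A at (east=-2, north=-16).
Therefore A relative to E: (east=-2, north=-16).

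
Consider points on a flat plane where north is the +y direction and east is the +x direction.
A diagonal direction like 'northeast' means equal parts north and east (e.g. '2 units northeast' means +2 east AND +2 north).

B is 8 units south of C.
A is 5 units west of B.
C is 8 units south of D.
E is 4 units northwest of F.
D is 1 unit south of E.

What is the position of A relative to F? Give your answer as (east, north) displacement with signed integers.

Place F at the origin (east=0, north=0).
  E is 4 units northwest of F: delta (east=-4, north=+4); E at (east=-4, north=4).
  D is 1 unit south of E: delta (east=+0, north=-1); D at (east=-4, north=3).
  C is 8 units south of D: delta (east=+0, north=-8); C at (east=-4, north=-5).
  B is 8 units south of C: delta (east=+0, north=-8); B at (east=-4, north=-13).
  A is 5 units west of B: delta (east=-5, north=+0); A at (east=-9, north=-13).
Therefore A relative to F: (east=-9, north=-13).

Answer: A is at (east=-9, north=-13) relative to F.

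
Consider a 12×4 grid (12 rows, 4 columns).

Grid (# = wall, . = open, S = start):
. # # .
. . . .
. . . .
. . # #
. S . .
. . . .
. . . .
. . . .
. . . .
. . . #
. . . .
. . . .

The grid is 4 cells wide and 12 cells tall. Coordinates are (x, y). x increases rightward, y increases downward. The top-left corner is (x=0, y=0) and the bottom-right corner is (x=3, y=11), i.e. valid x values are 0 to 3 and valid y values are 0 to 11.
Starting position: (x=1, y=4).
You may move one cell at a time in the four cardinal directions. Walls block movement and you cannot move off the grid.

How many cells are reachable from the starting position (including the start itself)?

Answer: Reachable cells: 43

Derivation:
BFS flood-fill from (x=1, y=4):
  Distance 0: (x=1, y=4)
  Distance 1: (x=1, y=3), (x=0, y=4), (x=2, y=4), (x=1, y=5)
  Distance 2: (x=1, y=2), (x=0, y=3), (x=3, y=4), (x=0, y=5), (x=2, y=5), (x=1, y=6)
  Distance 3: (x=1, y=1), (x=0, y=2), (x=2, y=2), (x=3, y=5), (x=0, y=6), (x=2, y=6), (x=1, y=7)
  Distance 4: (x=0, y=1), (x=2, y=1), (x=3, y=2), (x=3, y=6), (x=0, y=7), (x=2, y=7), (x=1, y=8)
  Distance 5: (x=0, y=0), (x=3, y=1), (x=3, y=7), (x=0, y=8), (x=2, y=8), (x=1, y=9)
  Distance 6: (x=3, y=0), (x=3, y=8), (x=0, y=9), (x=2, y=9), (x=1, y=10)
  Distance 7: (x=0, y=10), (x=2, y=10), (x=1, y=11)
  Distance 8: (x=3, y=10), (x=0, y=11), (x=2, y=11)
  Distance 9: (x=3, y=11)
Total reachable: 43 (grid has 43 open cells total)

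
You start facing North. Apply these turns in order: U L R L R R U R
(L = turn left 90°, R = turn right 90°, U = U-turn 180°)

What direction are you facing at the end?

Start: North
  U (U-turn (180°)) -> South
  L (left (90° counter-clockwise)) -> East
  R (right (90° clockwise)) -> South
  L (left (90° counter-clockwise)) -> East
  R (right (90° clockwise)) -> South
  R (right (90° clockwise)) -> West
  U (U-turn (180°)) -> East
  R (right (90° clockwise)) -> South
Final: South

Answer: Final heading: South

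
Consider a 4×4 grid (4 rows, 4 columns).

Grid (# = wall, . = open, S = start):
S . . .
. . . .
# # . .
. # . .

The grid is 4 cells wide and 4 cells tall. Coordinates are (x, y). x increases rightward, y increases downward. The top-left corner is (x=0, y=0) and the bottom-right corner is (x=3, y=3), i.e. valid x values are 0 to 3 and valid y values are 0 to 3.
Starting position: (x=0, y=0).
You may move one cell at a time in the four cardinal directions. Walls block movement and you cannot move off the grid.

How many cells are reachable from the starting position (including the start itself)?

BFS flood-fill from (x=0, y=0):
  Distance 0: (x=0, y=0)
  Distance 1: (x=1, y=0), (x=0, y=1)
  Distance 2: (x=2, y=0), (x=1, y=1)
  Distance 3: (x=3, y=0), (x=2, y=1)
  Distance 4: (x=3, y=1), (x=2, y=2)
  Distance 5: (x=3, y=2), (x=2, y=3)
  Distance 6: (x=3, y=3)
Total reachable: 12 (grid has 13 open cells total)

Answer: Reachable cells: 12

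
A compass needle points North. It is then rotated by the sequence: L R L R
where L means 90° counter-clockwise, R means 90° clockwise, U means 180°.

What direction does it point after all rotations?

Answer: Final heading: North

Derivation:
Start: North
  L (left (90° counter-clockwise)) -> West
  R (right (90° clockwise)) -> North
  L (left (90° counter-clockwise)) -> West
  R (right (90° clockwise)) -> North
Final: North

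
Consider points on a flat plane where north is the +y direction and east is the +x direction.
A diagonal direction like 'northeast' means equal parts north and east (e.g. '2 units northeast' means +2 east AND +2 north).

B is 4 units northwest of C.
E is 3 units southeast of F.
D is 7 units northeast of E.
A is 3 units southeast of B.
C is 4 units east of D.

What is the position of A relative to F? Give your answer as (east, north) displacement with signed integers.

Answer: A is at (east=13, north=5) relative to F.

Derivation:
Place F at the origin (east=0, north=0).
  E is 3 units southeast of F: delta (east=+3, north=-3); E at (east=3, north=-3).
  D is 7 units northeast of E: delta (east=+7, north=+7); D at (east=10, north=4).
  C is 4 units east of D: delta (east=+4, north=+0); C at (east=14, north=4).
  B is 4 units northwest of C: delta (east=-4, north=+4); B at (east=10, north=8).
  A is 3 units southeast of B: delta (east=+3, north=-3); A at (east=13, north=5).
Therefore A relative to F: (east=13, north=5).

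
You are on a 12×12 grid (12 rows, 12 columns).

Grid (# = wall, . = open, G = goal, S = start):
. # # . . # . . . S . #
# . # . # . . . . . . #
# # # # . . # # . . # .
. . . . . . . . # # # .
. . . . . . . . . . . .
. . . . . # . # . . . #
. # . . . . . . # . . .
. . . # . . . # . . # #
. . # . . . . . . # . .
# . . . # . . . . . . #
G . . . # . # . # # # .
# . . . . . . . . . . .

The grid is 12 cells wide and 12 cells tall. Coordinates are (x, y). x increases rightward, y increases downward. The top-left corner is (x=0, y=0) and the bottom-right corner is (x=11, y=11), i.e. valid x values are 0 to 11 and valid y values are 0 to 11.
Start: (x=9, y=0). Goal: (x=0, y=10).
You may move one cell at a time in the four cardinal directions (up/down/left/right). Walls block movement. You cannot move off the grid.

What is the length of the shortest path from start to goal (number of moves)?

Answer: Shortest path length: 19

Derivation:
BFS from (x=9, y=0) until reaching (x=0, y=10):
  Distance 0: (x=9, y=0)
  Distance 1: (x=8, y=0), (x=10, y=0), (x=9, y=1)
  Distance 2: (x=7, y=0), (x=8, y=1), (x=10, y=1), (x=9, y=2)
  Distance 3: (x=6, y=0), (x=7, y=1), (x=8, y=2)
  Distance 4: (x=6, y=1)
  Distance 5: (x=5, y=1)
  Distance 6: (x=5, y=2)
  Distance 7: (x=4, y=2), (x=5, y=3)
  Distance 8: (x=4, y=3), (x=6, y=3), (x=5, y=4)
  Distance 9: (x=3, y=3), (x=7, y=3), (x=4, y=4), (x=6, y=4)
  Distance 10: (x=2, y=3), (x=3, y=4), (x=7, y=4), (x=4, y=5), (x=6, y=5)
  Distance 11: (x=1, y=3), (x=2, y=4), (x=8, y=4), (x=3, y=5), (x=4, y=6), (x=6, y=6)
  Distance 12: (x=0, y=3), (x=1, y=4), (x=9, y=4), (x=2, y=5), (x=8, y=5), (x=3, y=6), (x=5, y=6), (x=7, y=6), (x=4, y=7), (x=6, y=7)
  Distance 13: (x=0, y=4), (x=10, y=4), (x=1, y=5), (x=9, y=5), (x=2, y=6), (x=5, y=7), (x=4, y=8), (x=6, y=8)
  Distance 14: (x=11, y=4), (x=0, y=5), (x=10, y=5), (x=9, y=6), (x=2, y=7), (x=3, y=8), (x=5, y=8), (x=7, y=8), (x=6, y=9)
  Distance 15: (x=11, y=3), (x=0, y=6), (x=10, y=6), (x=1, y=7), (x=9, y=7), (x=8, y=8), (x=3, y=9), (x=5, y=9), (x=7, y=9)
  Distance 16: (x=11, y=2), (x=11, y=6), (x=0, y=7), (x=8, y=7), (x=1, y=8), (x=2, y=9), (x=8, y=9), (x=3, y=10), (x=5, y=10), (x=7, y=10)
  Distance 17: (x=0, y=8), (x=1, y=9), (x=9, y=9), (x=2, y=10), (x=3, y=11), (x=5, y=11), (x=7, y=11)
  Distance 18: (x=10, y=9), (x=1, y=10), (x=2, y=11), (x=4, y=11), (x=6, y=11), (x=8, y=11)
  Distance 19: (x=10, y=8), (x=0, y=10), (x=1, y=11), (x=9, y=11)  <- goal reached here
One shortest path (19 moves): (x=9, y=0) -> (x=8, y=0) -> (x=7, y=0) -> (x=6, y=0) -> (x=6, y=1) -> (x=5, y=1) -> (x=5, y=2) -> (x=4, y=2) -> (x=4, y=3) -> (x=3, y=3) -> (x=2, y=3) -> (x=2, y=4) -> (x=2, y=5) -> (x=2, y=6) -> (x=2, y=7) -> (x=1, y=7) -> (x=1, y=8) -> (x=1, y=9) -> (x=1, y=10) -> (x=0, y=10)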